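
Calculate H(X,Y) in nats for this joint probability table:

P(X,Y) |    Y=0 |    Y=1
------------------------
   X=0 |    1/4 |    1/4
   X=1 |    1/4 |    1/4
1.3863 nats

Joint entropy is H(X,Y) = -Σ_{x,y} p(x,y) log p(x,y).

Summing over all non-zero entries:
H(X,Y) = -[1/4·log_e(1/4) + 1/4·log_e(1/4) + 1/4·log_e(1/4) + 1/4·log_e(1/4)]
H(X,Y) = 1.3863 nats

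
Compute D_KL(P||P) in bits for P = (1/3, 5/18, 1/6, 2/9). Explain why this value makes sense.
0.0000 bits

KL divergence satisfies the Gibbs inequality: D_KL(P||Q) ≥ 0 for all distributions P, Q.

D_KL(P||Q) = Σ p(x) log(p(x)/q(x))
Each term is p(x) × log_2(p(x)/p(x)) = p(x) × log_2(1) = 0, so the sum is 0.
D_KL(P||Q) = 0.0000 bits

When P = Q, the KL divergence is exactly 0, as there is no 'divergence' between identical distributions.

This non-negativity is a fundamental property: relative entropy cannot be negative because it measures how different Q is from P.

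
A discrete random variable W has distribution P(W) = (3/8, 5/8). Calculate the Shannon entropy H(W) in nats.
0.6616 nats

Shannon entropy is H(X) = -Σ p(x) log p(x).

For P = (3/8, 5/8):
H = -3/8 × log_e(3/8) -5/8 × log_e(5/8)
H = 0.6616 nats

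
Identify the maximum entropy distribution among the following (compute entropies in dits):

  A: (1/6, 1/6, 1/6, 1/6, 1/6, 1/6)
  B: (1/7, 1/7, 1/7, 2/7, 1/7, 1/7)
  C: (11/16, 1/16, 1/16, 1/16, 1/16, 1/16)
A

For a discrete distribution over n outcomes, entropy is maximized by the uniform distribution.

Computing entropies:
H(A) = 0.7782 dits
H(B) = 0.7591 dits
H(C) = 0.4882 dits

The uniform distribution (where all probabilities equal 1/6) achieves the maximum entropy of log_10(6) = 0.7782 dits.

Distribution A has the highest entropy.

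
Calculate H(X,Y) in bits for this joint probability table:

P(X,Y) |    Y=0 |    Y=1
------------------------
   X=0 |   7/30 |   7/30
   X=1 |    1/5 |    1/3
1.9725 bits

Joint entropy is H(X,Y) = -Σ_{x,y} p(x,y) log p(x,y).

Summing over all non-zero entries:
H(X,Y) = -[7/30·log_2(7/30) + 7/30·log_2(7/30) + 1/5·log_2(1/5) + 1/3·log_2(1/3)]
H(X,Y) = 1.9725 bits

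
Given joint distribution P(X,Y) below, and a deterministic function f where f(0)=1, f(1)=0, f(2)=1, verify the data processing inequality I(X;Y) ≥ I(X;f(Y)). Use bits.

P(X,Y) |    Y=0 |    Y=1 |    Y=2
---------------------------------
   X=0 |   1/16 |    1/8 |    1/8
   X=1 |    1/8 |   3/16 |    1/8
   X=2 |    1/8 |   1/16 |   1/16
I(X;Y) = 0.0478, I(X;f(Y)) = 0.0172, inequality holds: 0.0478 ≥ 0.0172

Data Processing Inequality: For any Markov chain X → Y → Z, we have I(X;Y) ≥ I(X;Z).

Here Z = f(Y) is a deterministic function of Y, forming X → Y → Z.

Original I(X;Y) = 0.0478 bits

After applying f:
P(X,Z) where Z=f(Y):
- P(X,Z=0) = P(X,Y=1)
- P(X,Z=1) = P(X,Y=0) + P(X,Y=2)

I(X;Z) = I(X;f(Y)) = 0.0172 bits

Verification: 0.0478 ≥ 0.0172 ✓

Information cannot be created by processing; the function f can only lose information about X.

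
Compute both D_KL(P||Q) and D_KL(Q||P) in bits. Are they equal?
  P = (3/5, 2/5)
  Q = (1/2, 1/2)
D_KL(P||Q) = 0.0290, D_KL(Q||P) = 0.0294

KL divergence is not symmetric: D_KL(P||Q) ≠ D_KL(Q||P) in general.

D_KL(P||Q) = 0.0290 bits
D_KL(Q||P) = 0.0294 bits

No, they are not equal!

This asymmetry is why KL divergence is not a true distance metric.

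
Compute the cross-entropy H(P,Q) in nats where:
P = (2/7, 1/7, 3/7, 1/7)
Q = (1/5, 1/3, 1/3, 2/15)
1.3755 nats

Cross-entropy: H(P,Q) = -Σ p(x) log q(x)

Alternatively: H(P,Q) = H(P) + D_KL(P||Q)
H(P) = 1.2770 nats
D_KL(P||Q) = 0.0984 nats

H(P,Q) = 1.2770 + 0.0984 = 1.3755 nats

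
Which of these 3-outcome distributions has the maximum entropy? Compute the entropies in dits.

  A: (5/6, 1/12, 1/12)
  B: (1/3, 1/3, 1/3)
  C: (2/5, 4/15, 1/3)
B

For a discrete distribution over n outcomes, entropy is maximized by the uniform distribution.

Computing entropies:
H(A) = 0.2458 dits
H(B) = 0.4771 dits
H(C) = 0.4713 dits

The uniform distribution (where all probabilities equal 1/3) achieves the maximum entropy of log_10(3) = 0.4771 dits.

Distribution B has the highest entropy.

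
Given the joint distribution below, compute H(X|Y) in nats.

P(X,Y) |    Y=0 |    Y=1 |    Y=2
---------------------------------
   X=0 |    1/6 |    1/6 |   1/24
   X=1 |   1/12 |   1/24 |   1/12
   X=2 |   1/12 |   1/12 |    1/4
0.9436 nats

Using the chain rule: H(X|Y) = H(X,Y) - H(Y)

First, compute H(X,Y) = 2.0370 nats

Marginal P(Y) = (1/3, 7/24, 3/8)
H(Y) = 1.0934 nats

H(X|Y) = H(X,Y) - H(Y) = 2.0370 - 1.0934 = 0.9436 nats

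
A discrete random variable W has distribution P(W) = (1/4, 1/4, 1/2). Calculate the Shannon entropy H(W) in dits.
0.4515 dits

Shannon entropy is H(X) = -Σ p(x) log p(x).

For P = (1/4, 1/4, 1/2):
H = -1/4 × log_10(1/4) -1/4 × log_10(1/4) -1/2 × log_10(1/2)
H = 0.4515 dits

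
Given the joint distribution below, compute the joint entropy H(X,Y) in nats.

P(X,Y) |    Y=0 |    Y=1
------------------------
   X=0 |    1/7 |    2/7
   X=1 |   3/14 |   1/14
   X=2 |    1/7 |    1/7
1.7105 nats

Joint entropy is H(X,Y) = -Σ_{x,y} p(x,y) log p(x,y).

Summing over all non-zero entries:
H(X,Y) = -[1/7·log_e(1/7) + 2/7·log_e(2/7) + 3/14·log_e(3/14) + 1/14·log_e(1/14) + 1/7·log_e(1/7) + 1/7·log_e(1/7)]
H(X,Y) = 1.7105 nats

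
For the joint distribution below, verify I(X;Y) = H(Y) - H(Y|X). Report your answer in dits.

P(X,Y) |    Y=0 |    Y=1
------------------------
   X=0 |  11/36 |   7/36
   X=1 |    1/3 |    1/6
I(X;Y) = 0.0007 dits

Mutual information has multiple equivalent forms:
- I(X;Y) = H(X) - H(X|Y)
- I(X;Y) = H(Y) - H(Y|X)
- I(X;Y) = H(X) + H(Y) - H(X,Y)

Computing all quantities:
H(X) = 0.3010, H(Y) = 0.2841, H(X,Y) = 0.5844
H(X|Y) = 0.3003, H(Y|X) = 0.2833

Verification:
H(X) - H(X|Y) = 0.3010 - 0.3003 = 0.0007
H(Y) - H(Y|X) = 0.2841 - 0.2833 = 0.0007
H(X) + H(Y) - H(X,Y) = 0.3010 + 0.2841 - 0.5844 = 0.0007

All forms give I(X;Y) = 0.0007 dits. ✓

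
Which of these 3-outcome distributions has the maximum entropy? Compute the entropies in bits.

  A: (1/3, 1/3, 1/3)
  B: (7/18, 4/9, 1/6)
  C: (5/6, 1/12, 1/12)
A

For a discrete distribution over n outcomes, entropy is maximized by the uniform distribution.

Computing entropies:
H(A) = 1.5850 bits
H(B) = 1.4807 bits
H(C) = 0.8167 bits

The uniform distribution (where all probabilities equal 1/3) achieves the maximum entropy of log_2(3) = 1.5850 bits.

Distribution A has the highest entropy.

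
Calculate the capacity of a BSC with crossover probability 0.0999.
0.5313 bits

For a binary symmetric channel (BSC) with error probability p:
Capacity C = 1 - H(p) bits per symbol

where H(p) = -p log₂(p) - (1-p) log₂(1-p) is the binary entropy function.

H(0.0999) = 0.4687 bits
C = 1 - 0.4687 = 0.5313 bits per symbol

This means we can reliably transmit up to 0.5313 bits of information per channel use.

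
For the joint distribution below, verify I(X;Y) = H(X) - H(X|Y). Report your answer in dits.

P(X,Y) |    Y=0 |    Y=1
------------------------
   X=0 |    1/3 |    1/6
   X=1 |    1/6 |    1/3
I(X;Y) = 0.0246 dits

Mutual information has multiple equivalent forms:
- I(X;Y) = H(X) - H(X|Y)
- I(X;Y) = H(Y) - H(Y|X)
- I(X;Y) = H(X) + H(Y) - H(X,Y)

Computing all quantities:
H(X) = 0.3010, H(Y) = 0.3010, H(X,Y) = 0.5775
H(X|Y) = 0.2764, H(Y|X) = 0.2764

Verification:
H(X) - H(X|Y) = 0.3010 - 0.2764 = 0.0246
H(Y) - H(Y|X) = 0.3010 - 0.2764 = 0.0246
H(X) + H(Y) - H(X,Y) = 0.3010 + 0.3010 - 0.5775 = 0.0246

All forms give I(X;Y) = 0.0246 dits. ✓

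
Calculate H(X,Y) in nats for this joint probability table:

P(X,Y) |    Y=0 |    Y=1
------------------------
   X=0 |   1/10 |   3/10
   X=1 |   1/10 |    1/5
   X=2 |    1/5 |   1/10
1.6957 nats

Joint entropy is H(X,Y) = -Σ_{x,y} p(x,y) log p(x,y).

Summing over all non-zero entries:
H(X,Y) = -[1/10·log_e(1/10) + 3/10·log_e(3/10) + 1/10·log_e(1/10) + 1/5·log_e(1/5) + 1/5·log_e(1/5) + 1/10·log_e(1/10)]
H(X,Y) = 1.6957 nats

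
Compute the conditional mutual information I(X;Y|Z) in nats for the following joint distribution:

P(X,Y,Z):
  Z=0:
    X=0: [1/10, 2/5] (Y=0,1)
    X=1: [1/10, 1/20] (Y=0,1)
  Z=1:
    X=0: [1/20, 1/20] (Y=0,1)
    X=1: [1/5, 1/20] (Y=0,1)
0.0705 nats

Conditional mutual information: I(X;Y|Z) = H(X|Z) + H(Y|Z) - H(X,Y|Z)

H(Z) = 0.6474
H(X,Z) = 1.2080 → H(X|Z) = 0.5605
H(Y,Z) = 1.2580 → H(Y|Z) = 0.6106
H(X,Y,Z) = 1.7481 → H(X,Y|Z) = 1.1006

I(X;Y|Z) = 0.5605 + 0.6106 - 1.1006 = 0.0705 nats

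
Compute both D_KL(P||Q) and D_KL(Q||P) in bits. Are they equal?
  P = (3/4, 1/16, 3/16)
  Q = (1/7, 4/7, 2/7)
D_KL(P||Q) = 1.4808, D_KL(Q||P) = 1.6562

KL divergence is not symmetric: D_KL(P||Q) ≠ D_KL(Q||P) in general.

D_KL(P||Q) = 1.4808 bits
D_KL(Q||P) = 1.6562 bits

No, they are not equal!

This asymmetry is why KL divergence is not a true distance metric.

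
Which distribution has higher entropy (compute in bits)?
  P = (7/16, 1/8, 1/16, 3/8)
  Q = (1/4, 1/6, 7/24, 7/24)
Q

Computing entropies in bits:
H(P) = 1.6774
H(Q) = 1.9678

Distribution Q has higher entropy.

Intuition: The distribution closer to uniform (more spread out) has higher entropy.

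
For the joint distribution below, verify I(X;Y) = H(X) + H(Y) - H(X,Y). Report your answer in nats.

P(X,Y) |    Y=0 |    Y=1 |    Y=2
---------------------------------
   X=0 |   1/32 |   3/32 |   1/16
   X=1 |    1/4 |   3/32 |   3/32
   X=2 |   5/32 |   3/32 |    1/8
I(X;Y) = 0.0528 nats

Mutual information has multiple equivalent forms:
- I(X;Y) = H(X) - H(X|Y)
- I(X;Y) = H(Y) - H(Y|X)
- I(X;Y) = H(X) + H(Y) - H(X,Y)

Computing all quantities:
H(X) = 1.0434, H(Y) = 1.0752, H(X,Y) = 2.0658
H(X|Y) = 0.9906, H(Y|X) = 1.0225

Verification:
H(X) - H(X|Y) = 1.0434 - 0.9906 = 0.0528
H(Y) - H(Y|X) = 1.0752 - 1.0225 = 0.0528
H(X) + H(Y) - H(X,Y) = 1.0434 + 1.0752 - 2.0658 = 0.0528

All forms give I(X;Y) = 0.0528 nats. ✓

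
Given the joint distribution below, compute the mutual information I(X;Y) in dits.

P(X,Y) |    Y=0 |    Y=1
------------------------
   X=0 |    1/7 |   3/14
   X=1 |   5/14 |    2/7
0.0049 dits

Mutual information: I(X;Y) = H(X) + H(Y) - H(X,Y)

Marginals:
P(X) = (5/14, 9/14), H(X) = 0.2831 dits
P(Y) = (1/2, 1/2), H(Y) = 0.3010 dits

Joint entropy: H(X,Y) = 0.5792 dits

I(X;Y) = 0.2831 + 0.3010 - 0.5792 = 0.0049 dits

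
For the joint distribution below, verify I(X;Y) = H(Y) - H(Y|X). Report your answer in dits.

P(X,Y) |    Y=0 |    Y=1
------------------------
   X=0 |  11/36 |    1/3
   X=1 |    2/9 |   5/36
I(X;Y) = 0.0038 dits

Mutual information has multiple equivalent forms:
- I(X;Y) = H(X) - H(X|Y)
- I(X;Y) = H(Y) - H(Y|X)
- I(X;Y) = H(X) + H(Y) - H(X,Y)

Computing all quantities:
H(X) = 0.2841, H(Y) = 0.3004, H(X,Y) = 0.5806
H(X|Y) = 0.2802, H(Y|X) = 0.2966

Verification:
H(X) - H(X|Y) = 0.2841 - 0.2802 = 0.0038
H(Y) - H(Y|X) = 0.3004 - 0.2966 = 0.0038
H(X) + H(Y) - H(X,Y) = 0.2841 + 0.3004 - 0.5806 = 0.0038

All forms give I(X;Y) = 0.0038 dits. ✓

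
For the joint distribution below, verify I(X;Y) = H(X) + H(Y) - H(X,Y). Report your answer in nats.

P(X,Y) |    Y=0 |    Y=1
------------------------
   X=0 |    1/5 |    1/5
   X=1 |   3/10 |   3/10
I(X;Y) = 0.0000 nats

Mutual information has multiple equivalent forms:
- I(X;Y) = H(X) - H(X|Y)
- I(X;Y) = H(Y) - H(Y|X)
- I(X;Y) = H(X) + H(Y) - H(X,Y)

Computing all quantities:
H(X) = 0.6730, H(Y) = 0.6931, H(X,Y) = 1.3662
H(X|Y) = 0.6730, H(Y|X) = 0.6931

Verification:
H(X) - H(X|Y) = 0.6730 - 0.6730 = 0.0000
H(Y) - H(Y|X) = 0.6931 - 0.6931 = 0.0000
H(X) + H(Y) - H(X,Y) = 0.6730 + 0.6931 - 1.3662 = 0.0000

All forms give I(X;Y) = 0.0000 nats. ✓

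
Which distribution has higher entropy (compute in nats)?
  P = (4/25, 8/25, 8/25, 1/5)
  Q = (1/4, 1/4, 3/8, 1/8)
P

Computing entropies in nats:
H(P) = 1.3443
H(Q) = 1.3209

Distribution P has higher entropy.

Intuition: The distribution closer to uniform (more spread out) has higher entropy.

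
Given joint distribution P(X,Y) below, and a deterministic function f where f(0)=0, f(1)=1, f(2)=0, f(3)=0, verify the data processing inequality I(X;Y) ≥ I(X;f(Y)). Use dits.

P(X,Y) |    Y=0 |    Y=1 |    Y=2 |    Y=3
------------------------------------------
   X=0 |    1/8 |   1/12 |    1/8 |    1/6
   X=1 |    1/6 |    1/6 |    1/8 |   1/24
I(X;Y) = 0.0249, I(X;f(Y)) = 0.0082, inequality holds: 0.0249 ≥ 0.0082

Data Processing Inequality: For any Markov chain X → Y → Z, we have I(X;Y) ≥ I(X;Z).

Here Z = f(Y) is a deterministic function of Y, forming X → Y → Z.

Original I(X;Y) = 0.0249 dits

After applying f:
P(X,Z) where Z=f(Y):
- P(X,Z=0) = P(X,Y=0) + P(X,Y=2) + P(X,Y=3)
- P(X,Z=1) = P(X,Y=1)

I(X;Z) = I(X;f(Y)) = 0.0082 dits

Verification: 0.0249 ≥ 0.0082 ✓

Information cannot be created by processing; the function f can only lose information about X.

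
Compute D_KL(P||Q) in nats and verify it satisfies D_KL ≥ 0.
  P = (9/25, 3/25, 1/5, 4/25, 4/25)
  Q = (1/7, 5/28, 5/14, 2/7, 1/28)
0.3162 nats

KL divergence satisfies the Gibbs inequality: D_KL(P||Q) ≥ 0 for all distributions P, Q.

D_KL(P||Q) = Σ p(x) log(p(x)/q(x))
Term by term:
  x=0: 9/25 × log_e[(9/25)/(1/7)] = 0.3327
  x=1: 3/25 × log_e[(3/25)/(5/28)] = -0.0477
  x=2: 1/5 × log_e[(1/5)/(5/14)] = -0.1160
  x=3: 4/25 × log_e[(4/25)/(2/7)] = -0.0928
  x=4: 4/25 × log_e[(4/25)/(1/28)] = 0.2399
D_KL(P||Q) = 0.3162 nats

D_KL(P||Q) = 0.3162 ≥ 0 ✓

This non-negativity is a fundamental property: relative entropy cannot be negative because it measures how different Q is from P.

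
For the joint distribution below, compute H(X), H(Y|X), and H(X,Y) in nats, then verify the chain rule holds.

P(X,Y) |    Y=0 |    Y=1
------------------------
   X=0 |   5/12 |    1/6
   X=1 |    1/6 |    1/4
H(X,Y) = 1.3086, H(X) = 0.6792, H(Y|X) = 0.6294 (all in nats)

Chain rule: H(X,Y) = H(X) + H(Y|X)

Left side — joint entropy directly:
H(X,Y) = -Σ p(x,y) log p(x,y) = 1.3086 nats

Right side — compute H(Y|X) from the conditional distributions:
P(X) = (7/12, 5/12), so H(X) = 0.6792 nats
H(Y|X) = Σ_x P(X=x) · H(Y|X=x):
  P(Y|X=0) = (5/7, 2/7), H(Y|X=0) = 0.5983, weight P(X=0) = 7/12
  P(Y|X=1) = (2/5, 3/5), H(Y|X=1) = 0.6730, weight P(X=1) = 5/12
H(Y|X) = 0.6294 nats

H(X) + H(Y|X) = 0.6792 + 0.6294 = 1.3086 nats

Both sides equal 1.3086 nats. ✓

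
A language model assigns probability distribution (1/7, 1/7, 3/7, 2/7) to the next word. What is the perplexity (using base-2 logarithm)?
3.5860

Perplexity is 2^H (or exp(H) for natural log).

First, H = -Σ p log p = 1.8424 bits
Perplexity = 2^1.8424 = 3.5860

Interpretation: The model's uncertainty is equivalent to choosing uniformly among 3.6 options.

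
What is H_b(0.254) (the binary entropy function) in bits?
0.8176 bits

The binary entropy function is:
H(p) = -p log(p) - (1-p) log(1-p)

H(0.254) = -0.254 × log_2(0.254) - 0.746 × log_2(0.746)
H(0.254) = 0.8176 bits

Note: Binary entropy is maximized at p=0.5 (H=1 bit) and minimized at p=0 or p=1 (H=0).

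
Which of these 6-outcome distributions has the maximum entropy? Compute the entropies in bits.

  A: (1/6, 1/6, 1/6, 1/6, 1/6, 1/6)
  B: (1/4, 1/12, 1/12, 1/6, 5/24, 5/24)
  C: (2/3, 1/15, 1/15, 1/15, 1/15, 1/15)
A

For a discrete distribution over n outcomes, entropy is maximized by the uniform distribution.

Computing entropies:
H(A) = 2.5850 bits
H(B) = 2.4713 bits
H(C) = 1.6923 bits

The uniform distribution (where all probabilities equal 1/6) achieves the maximum entropy of log_2(6) = 2.5850 bits.

Distribution A has the highest entropy.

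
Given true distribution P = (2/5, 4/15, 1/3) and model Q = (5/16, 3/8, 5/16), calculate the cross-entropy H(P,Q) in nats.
1.1145 nats

Cross-entropy: H(P,Q) = -Σ p(x) log q(x)

Alternatively: H(P,Q) = H(P) + D_KL(P||Q)
H(P) = 1.0852 nats
D_KL(P||Q) = 0.0293 nats

H(P,Q) = 1.0852 + 0.0293 = 1.1145 nats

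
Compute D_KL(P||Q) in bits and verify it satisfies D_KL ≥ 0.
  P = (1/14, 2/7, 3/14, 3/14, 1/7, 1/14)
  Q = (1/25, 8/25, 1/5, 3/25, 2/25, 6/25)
0.2082 bits

KL divergence satisfies the Gibbs inequality: D_KL(P||Q) ≥ 0 for all distributions P, Q.

D_KL(P||Q) = Σ p(x) log(p(x)/q(x))
Term by term:
  x=0: 1/14 × log_2[(1/14)/(1/25)] = 0.0598
  x=1: 2/7 × log_2[(2/7)/(8/25)] = -0.0467
  x=2: 3/14 × log_2[(3/14)/(1/5)] = 0.0213
  x=3: 3/14 × log_2[(3/14)/(3/25)] = 0.1793
  x=4: 1/7 × log_2[(1/7)/(2/25)] = 0.1195
  x=5: 1/14 × log_2[(1/14)/(6/25)] = -0.1249
D_KL(P||Q) = 0.2082 bits

D_KL(P||Q) = 0.2082 ≥ 0 ✓

This non-negativity is a fundamental property: relative entropy cannot be negative because it measures how different Q is from P.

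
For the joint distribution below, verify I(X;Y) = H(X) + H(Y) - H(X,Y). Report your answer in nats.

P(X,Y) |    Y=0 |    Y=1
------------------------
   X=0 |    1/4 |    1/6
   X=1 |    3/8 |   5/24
I(X;Y) = 0.0010 nats

Mutual information has multiple equivalent forms:
- I(X;Y) = H(X) - H(X|Y)
- I(X;Y) = H(Y) - H(Y|X)
- I(X;Y) = H(X) + H(Y) - H(X,Y)

Computing all quantities:
H(X) = 0.6792, H(Y) = 0.6616, H(X,Y) = 1.3398
H(X|Y) = 0.6782, H(Y|X) = 0.6606

Verification:
H(X) - H(X|Y) = 0.6792 - 0.6782 = 0.0010
H(Y) - H(Y|X) = 0.6616 - 0.6606 = 0.0010
H(X) + H(Y) - H(X,Y) = 0.6792 + 0.6616 - 1.3398 = 0.0010

All forms give I(X;Y) = 0.0010 nats. ✓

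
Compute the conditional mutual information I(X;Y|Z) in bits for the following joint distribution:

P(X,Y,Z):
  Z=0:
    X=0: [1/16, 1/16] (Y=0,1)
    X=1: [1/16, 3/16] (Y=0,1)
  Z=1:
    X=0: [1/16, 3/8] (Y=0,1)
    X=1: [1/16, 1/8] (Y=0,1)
0.0367 bits

Conditional mutual information: I(X;Y|Z) = H(X|Z) + H(Y|Z) - H(X,Y|Z)

H(Z) = 0.9544
H(X,Z) = 1.8496 → H(X|Z) = 0.8952
H(Y,Z) = 1.7500 → H(Y|Z) = 0.7956
H(X,Y,Z) = 2.6085 → H(X,Y|Z) = 1.6540

I(X;Y|Z) = 0.8952 + 0.7956 - 1.6540 = 0.0367 bits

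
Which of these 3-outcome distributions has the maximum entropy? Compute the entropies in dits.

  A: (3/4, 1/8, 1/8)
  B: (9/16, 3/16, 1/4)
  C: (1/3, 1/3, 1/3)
C

For a discrete distribution over n outcomes, entropy is maximized by the uniform distribution.

Computing entropies:
H(A) = 0.3195 dits
H(B) = 0.4274 dits
H(C) = 0.4771 dits

The uniform distribution (where all probabilities equal 1/3) achieves the maximum entropy of log_10(3) = 0.4771 dits.

Distribution C has the highest entropy.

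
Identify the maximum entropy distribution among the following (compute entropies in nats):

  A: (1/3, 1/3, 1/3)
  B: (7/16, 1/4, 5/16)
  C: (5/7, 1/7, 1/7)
A

For a discrete distribution over n outcomes, entropy is maximized by the uniform distribution.

Computing entropies:
H(A) = 1.0986 nats
H(B) = 1.0717 nats
H(C) = 0.7963 nats

The uniform distribution (where all probabilities equal 1/3) achieves the maximum entropy of log_e(3) = 1.0986 nats.

Distribution A has the highest entropy.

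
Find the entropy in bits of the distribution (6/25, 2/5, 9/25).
1.5535 bits

Shannon entropy is H(X) = -Σ p(x) log p(x).

For P = (6/25, 2/5, 9/25):
H = -6/25 × log_2(6/25) -2/5 × log_2(2/5) -9/25 × log_2(9/25)
H = 1.5535 bits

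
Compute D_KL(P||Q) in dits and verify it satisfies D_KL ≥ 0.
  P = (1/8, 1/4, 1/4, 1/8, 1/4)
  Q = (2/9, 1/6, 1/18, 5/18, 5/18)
0.1213 dits

KL divergence satisfies the Gibbs inequality: D_KL(P||Q) ≥ 0 for all distributions P, Q.

D_KL(P||Q) = Σ p(x) log(p(x)/q(x))
Term by term:
  x=0: 1/8 × log_10[(1/8)/(2/9)] = -0.0312
  x=1: 1/4 × log_10[(1/4)/(1/6)] = 0.0440
  x=2: 1/4 × log_10[(1/4)/(1/18)] = 0.1633
  x=3: 1/8 × log_10[(1/8)/(5/18)] = -0.0433
  x=4: 1/4 × log_10[(1/4)/(5/18)] = -0.0114
D_KL(P||Q) = 0.1213 dits

D_KL(P||Q) = 0.1213 ≥ 0 ✓

This non-negativity is a fundamental property: relative entropy cannot be negative because it measures how different Q is from P.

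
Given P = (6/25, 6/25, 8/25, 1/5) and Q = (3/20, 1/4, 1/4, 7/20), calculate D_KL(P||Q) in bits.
0.1011 bits

KL divergence: D_KL(P||Q) = Σ p(x) log(p(x)/q(x))

Computing term by term:
  x=0: 6/25 × log_2[(6/25)/(3/20)] = 6/25 × 0.6781 = 0.1627
  x=1: 6/25 × log_2[(6/25)/(1/4)] = 6/25 × -0.0589 = -0.0141
  x=2: 8/25 × log_2[(8/25)/(1/4)] = 8/25 × 0.3561 = 0.1140
  x=3: 1/5 × log_2[(1/5)/(7/20)] = 1/5 × -0.8074 = -0.1615

D_KL(P||Q) = 0.1011 bits

Note: KL divergence is always non-negative and equals 0 iff P = Q.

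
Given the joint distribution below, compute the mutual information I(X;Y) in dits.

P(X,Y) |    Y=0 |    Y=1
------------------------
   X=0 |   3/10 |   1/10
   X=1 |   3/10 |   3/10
0.0140 dits

Mutual information: I(X;Y) = H(X) + H(Y) - H(X,Y)

Marginals:
P(X) = (2/5, 3/5), H(X) = 0.2923 dits
P(Y) = (3/5, 2/5), H(Y) = 0.2923 dits

Joint entropy: H(X,Y) = 0.5706 dits

I(X;Y) = 0.2923 + 0.2923 - 0.5706 = 0.0140 dits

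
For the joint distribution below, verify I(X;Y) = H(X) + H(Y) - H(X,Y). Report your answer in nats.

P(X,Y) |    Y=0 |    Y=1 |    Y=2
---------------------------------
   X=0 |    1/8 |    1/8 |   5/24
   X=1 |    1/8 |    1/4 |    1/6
I(X;Y) = 0.0201 nats

Mutual information has multiple equivalent forms:
- I(X;Y) = H(X) - H(X|Y)
- I(X;Y) = H(Y) - H(Y|X)
- I(X;Y) = H(X) + H(Y) - H(X,Y)

Computing all quantities:
H(X) = 0.6897, H(Y) = 1.0822, H(X,Y) = 1.7518
H(X|Y) = 0.6696, H(Y|X) = 1.0621

Verification:
H(X) - H(X|Y) = 0.6897 - 0.6696 = 0.0201
H(Y) - H(Y|X) = 1.0822 - 1.0621 = 0.0201
H(X) + H(Y) - H(X,Y) = 0.6897 + 1.0822 - 1.7518 = 0.0201

All forms give I(X;Y) = 0.0201 nats. ✓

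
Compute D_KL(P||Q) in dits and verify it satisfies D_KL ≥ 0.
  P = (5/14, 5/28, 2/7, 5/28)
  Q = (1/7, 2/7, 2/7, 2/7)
0.0692 dits

KL divergence satisfies the Gibbs inequality: D_KL(P||Q) ≥ 0 for all distributions P, Q.

D_KL(P||Q) = Σ p(x) log(p(x)/q(x))
Term by term:
  x=0: 5/14 × log_10[(5/14)/(1/7)] = 0.1421
  x=1: 5/28 × log_10[(5/28)/(2/7)] = -0.0364
  x=2: 2/7 × log_10[(2/7)/(2/7)] = 0.0000
  x=3: 5/28 × log_10[(5/28)/(2/7)] = -0.0364
D_KL(P||Q) = 0.0692 dits

D_KL(P||Q) = 0.0692 ≥ 0 ✓

This non-negativity is a fundamental property: relative entropy cannot be negative because it measures how different Q is from P.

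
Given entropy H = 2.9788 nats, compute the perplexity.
19.6642

Perplexity is e^H (or exp(H) for natural log).

H = 2.9788 nats
Perplexity = e^2.9788 = 19.6642

Interpretation: The model's uncertainty is equivalent to choosing uniformly among 19.7 options.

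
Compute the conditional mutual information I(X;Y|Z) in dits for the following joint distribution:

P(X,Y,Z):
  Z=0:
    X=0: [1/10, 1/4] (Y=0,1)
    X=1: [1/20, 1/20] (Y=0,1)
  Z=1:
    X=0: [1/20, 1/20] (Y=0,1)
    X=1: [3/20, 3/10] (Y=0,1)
0.0054 dits

Conditional mutual information: I(X;Y|Z) = H(X|Z) + H(Y|Z) - H(X,Y|Z)

H(Z) = 0.2989
H(X,Z) = 0.5156 → H(X|Z) = 0.2168
H(Y,Z) = 0.5798 → H(Y|Z) = 0.2810
H(X,Y,Z) = 0.7912 → H(X,Y|Z) = 0.4923

I(X;Y|Z) = 0.2168 + 0.2810 - 0.4923 = 0.0054 dits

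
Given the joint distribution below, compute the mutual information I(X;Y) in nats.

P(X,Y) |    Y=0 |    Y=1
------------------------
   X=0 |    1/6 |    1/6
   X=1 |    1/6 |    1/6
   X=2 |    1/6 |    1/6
0.0000 nats

Mutual information: I(X;Y) = H(X) + H(Y) - H(X,Y)

Marginals:
P(X) = (1/3, 1/3, 1/3), H(X) = 1.0986 nats
P(Y) = (1/2, 1/2), H(Y) = 0.6931 nats

Joint entropy: H(X,Y) = 1.7918 nats

I(X;Y) = 1.0986 + 0.6931 - 1.7918 = 0.0000 nats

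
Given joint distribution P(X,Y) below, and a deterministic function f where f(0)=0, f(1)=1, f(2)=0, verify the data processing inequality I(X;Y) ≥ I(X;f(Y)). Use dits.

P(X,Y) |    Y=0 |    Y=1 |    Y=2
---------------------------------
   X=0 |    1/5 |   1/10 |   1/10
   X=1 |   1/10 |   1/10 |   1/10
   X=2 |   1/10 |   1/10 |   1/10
I(X;Y) = 0.0060, I(X;f(Y)) = 0.0017, inequality holds: 0.0060 ≥ 0.0017

Data Processing Inequality: For any Markov chain X → Y → Z, we have I(X;Y) ≥ I(X;Z).

Here Z = f(Y) is a deterministic function of Y, forming X → Y → Z.

Original I(X;Y) = 0.0060 dits

After applying f:
P(X,Z) where Z=f(Y):
- P(X,Z=0) = P(X,Y=0) + P(X,Y=2)
- P(X,Z=1) = P(X,Y=1)

I(X;Z) = I(X;f(Y)) = 0.0017 dits

Verification: 0.0060 ≥ 0.0017 ✓

Information cannot be created by processing; the function f can only lose information about X.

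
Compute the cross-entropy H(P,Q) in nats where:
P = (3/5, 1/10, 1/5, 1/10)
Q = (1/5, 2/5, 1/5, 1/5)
1.5401 nats

Cross-entropy: H(P,Q) = -Σ p(x) log q(x)

Alternatively: H(P,Q) = H(P) + D_KL(P||Q)
H(P) = 1.0889 nats
D_KL(P||Q) = 0.4512 nats

H(P,Q) = 1.0889 + 0.4512 = 1.5401 nats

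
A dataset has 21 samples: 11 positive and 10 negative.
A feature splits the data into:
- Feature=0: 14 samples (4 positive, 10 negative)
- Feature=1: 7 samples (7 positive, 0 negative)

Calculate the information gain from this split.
0.4229 bits

Information Gain = H(Y) - H(Y|Feature)

Before split:
P(positive) = 11/21 = 0.5238
H(Y) = 0.9984 bits

After split:
Feature=0: H = 0.8631 bits (weight = 14/21)
Feature=1: H = 0.0000 bits (weight = 7/21)
H(Y|Feature) = (14/21)×0.8631 + (7/21)×0.0000 = 0.5754 bits

Information Gain = 0.9984 - 0.5754 = 0.4229 bits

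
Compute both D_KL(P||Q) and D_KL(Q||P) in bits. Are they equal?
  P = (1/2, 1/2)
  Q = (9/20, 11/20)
D_KL(P||Q) = 0.0072, D_KL(Q||P) = 0.0072

KL divergence is not symmetric: D_KL(P||Q) ≠ D_KL(Q||P) in general.

D_KL(P||Q) = 0.0072 bits
D_KL(Q||P) = 0.0072 bits

In this case they happen to be equal (to 4 decimal places).

This asymmetry is why KL divergence is not a true distance metric.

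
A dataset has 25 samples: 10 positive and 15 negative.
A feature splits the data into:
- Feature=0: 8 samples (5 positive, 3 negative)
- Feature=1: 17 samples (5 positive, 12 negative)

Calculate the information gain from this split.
0.0712 bits

Information Gain = H(Y) - H(Y|Feature)

Before split:
P(positive) = 10/25 = 0.4000
H(Y) = 0.9710 bits

After split:
Feature=0: H = 0.9544 bits (weight = 8/25)
Feature=1: H = 0.8740 bits (weight = 17/25)
H(Y|Feature) = (8/25)×0.9544 + (17/25)×0.8740 = 0.8997 bits

Information Gain = 0.9710 - 0.8997 = 0.0712 bits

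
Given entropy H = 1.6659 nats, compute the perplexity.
5.2904

Perplexity is e^H (or exp(H) for natural log).

H = 1.6659 nats
Perplexity = e^1.6659 = 5.2904

Interpretation: The model's uncertainty is equivalent to choosing uniformly among 5.3 options.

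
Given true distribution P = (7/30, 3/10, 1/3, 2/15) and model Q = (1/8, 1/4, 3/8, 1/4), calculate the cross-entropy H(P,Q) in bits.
2.0383 bits

Cross-entropy: H(P,Q) = -Σ p(x) log q(x)

Alternatively: H(P,Q) = H(P) + D_KL(P||Q)
H(P) = 1.9269 bits
D_KL(P||Q) = 0.1115 bits

H(P,Q) = 1.9269 + 0.1115 = 2.0383 bits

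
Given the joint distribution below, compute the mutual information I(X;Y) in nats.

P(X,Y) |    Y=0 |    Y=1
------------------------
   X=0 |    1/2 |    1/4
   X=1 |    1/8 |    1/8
0.0109 nats

Mutual information: I(X;Y) = H(X) + H(Y) - H(X,Y)

Marginals:
P(X) = (3/4, 1/4), H(X) = 0.5623 nats
P(Y) = (5/8, 3/8), H(Y) = 0.6616 nats

Joint entropy: H(X,Y) = 1.2130 nats

I(X;Y) = 0.5623 + 0.6616 - 1.2130 = 0.0109 nats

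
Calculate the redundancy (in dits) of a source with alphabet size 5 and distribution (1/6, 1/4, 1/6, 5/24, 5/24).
0.0052 dits

Redundancy measures how far a source is from maximum entropy:
R = H_max - H(X)

Maximum entropy for 5 symbols: H_max = log_10(5) = 0.6990 dits
Actual entropy: H(X) = 0.6937 dits
Redundancy: R = 0.6990 - 0.6937 = 0.0052 dits

This redundancy represents potential for compression: the source could be compressed by 0.0052 dits per symbol.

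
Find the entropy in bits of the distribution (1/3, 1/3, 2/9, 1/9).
1.8911 bits

Shannon entropy is H(X) = -Σ p(x) log p(x).

For P = (1/3, 1/3, 2/9, 1/9):
H = -1/3 × log_2(1/3) -1/3 × log_2(1/3) -2/9 × log_2(2/9) -1/9 × log_2(1/9)
H = 1.8911 bits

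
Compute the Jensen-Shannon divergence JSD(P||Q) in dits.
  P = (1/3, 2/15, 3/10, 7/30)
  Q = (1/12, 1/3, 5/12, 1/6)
0.0303 dits

Jensen-Shannon divergence is:
JSD(P||Q) = 0.5 × D_KL(P||M) + 0.5 × D_KL(Q||M)
where M = 0.5 × (P + Q) is the mixture distribution.

M = 0.5 × (1/3, 2/15, 3/10, 7/30) + 0.5 × (1/12, 1/3, 5/12, 1/6) = (5/24, 7/30, 0.358333, 1/5)

D_KL(P||M) = 0.0281 dits
D_KL(Q||M) = 0.0326 dits

JSD(P||Q) = 0.5 × 0.0281 + 0.5 × 0.0326 = 0.0303 dits

Unlike KL divergence, JSD is symmetric and bounded: 0 ≤ JSD ≤ log(2).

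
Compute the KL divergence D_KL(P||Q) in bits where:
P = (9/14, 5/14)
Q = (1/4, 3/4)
0.4937 bits

KL divergence: D_KL(P||Q) = Σ p(x) log(p(x)/q(x))

Computing term by term:
  x=0: 9/14 × log_2[(9/14)/(1/4)] = 9/14 × 1.3626 = 0.8759
  x=1: 5/14 × log_2[(5/14)/(3/4)] = 5/14 × -1.0704 = -0.3823

D_KL(P||Q) = 0.4937 bits

Note: KL divergence is always non-negative and equals 0 iff P = Q.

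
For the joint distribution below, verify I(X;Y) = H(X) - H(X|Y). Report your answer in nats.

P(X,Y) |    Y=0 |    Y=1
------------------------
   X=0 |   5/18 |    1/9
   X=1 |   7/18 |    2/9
I(X;Y) = 0.0033 nats

Mutual information has multiple equivalent forms:
- I(X;Y) = H(X) - H(X|Y)
- I(X;Y) = H(Y) - H(Y|X)
- I(X;Y) = H(X) + H(Y) - H(X,Y)

Computing all quantities:
H(X) = 0.6682, H(Y) = 0.6365, H(X,Y) = 1.3015
H(X|Y) = 0.6650, H(Y|X) = 0.6332

Verification:
H(X) - H(X|Y) = 0.6682 - 0.6650 = 0.0033
H(Y) - H(Y|X) = 0.6365 - 0.6332 = 0.0033
H(X) + H(Y) - H(X,Y) = 0.6682 + 0.6365 - 1.3015 = 0.0033

All forms give I(X;Y) = 0.0033 nats. ✓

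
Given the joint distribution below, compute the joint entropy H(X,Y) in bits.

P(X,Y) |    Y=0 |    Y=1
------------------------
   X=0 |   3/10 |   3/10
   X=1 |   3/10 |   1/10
1.8955 bits

Joint entropy is H(X,Y) = -Σ_{x,y} p(x,y) log p(x,y).

Summing over all non-zero entries:
H(X,Y) = -[3/10·log_2(3/10) + 3/10·log_2(3/10) + 3/10·log_2(3/10) + 1/10·log_2(1/10)]
H(X,Y) = 1.8955 bits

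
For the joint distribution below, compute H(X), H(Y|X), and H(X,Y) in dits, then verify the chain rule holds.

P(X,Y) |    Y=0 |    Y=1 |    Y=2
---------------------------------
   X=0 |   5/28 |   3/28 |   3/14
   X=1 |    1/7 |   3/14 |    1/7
H(X,Y) = 0.7657, H(X) = 0.3010, H(Y|X) = 0.4647 (all in dits)

Chain rule: H(X,Y) = H(X) + H(Y|X)

Left side — joint entropy directly:
H(X,Y) = -Σ p(x,y) log p(x,y) = 0.7657 dits

Right side — compute H(Y|X) from the conditional distributions:
P(X) = (1/2, 1/2), so H(X) = 0.3010 dits
H(Y|X) = Σ_x P(X=x) · H(Y|X=x):
  P(Y|X=0) = (5/14, 3/14, 3/7), H(Y|X=0) = 0.4608, weight P(X=0) = 1/2
  P(Y|X=1) = (2/7, 3/7, 2/7), H(Y|X=1) = 0.4686, weight P(X=1) = 1/2
H(Y|X) = 0.4647 dits

H(X) + H(Y|X) = 0.3010 + 0.4647 = 0.7657 dits

Both sides equal 0.7657 dits. ✓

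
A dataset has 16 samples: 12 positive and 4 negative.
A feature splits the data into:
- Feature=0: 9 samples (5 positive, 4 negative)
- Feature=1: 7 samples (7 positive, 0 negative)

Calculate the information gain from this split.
0.2538 bits

Information Gain = H(Y) - H(Y|Feature)

Before split:
P(positive) = 12/16 = 0.7500
H(Y) = 0.8113 bits

After split:
Feature=0: H = 0.9911 bits (weight = 9/16)
Feature=1: H = 0.0000 bits (weight = 7/16)
H(Y|Feature) = (9/16)×0.9911 + (7/16)×0.0000 = 0.5575 bits

Information Gain = 0.8113 - 0.5575 = 0.2538 bits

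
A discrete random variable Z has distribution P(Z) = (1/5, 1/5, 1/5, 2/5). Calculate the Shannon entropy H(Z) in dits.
0.5786 dits

Shannon entropy is H(X) = -Σ p(x) log p(x).

For P = (1/5, 1/5, 1/5, 2/5):
H = -1/5 × log_10(1/5) -1/5 × log_10(1/5) -1/5 × log_10(1/5) -2/5 × log_10(2/5)
H = 0.5786 dits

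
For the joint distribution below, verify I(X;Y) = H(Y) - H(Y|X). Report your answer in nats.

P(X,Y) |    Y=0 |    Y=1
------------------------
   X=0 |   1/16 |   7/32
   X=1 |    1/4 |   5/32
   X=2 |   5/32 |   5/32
I(X;Y) = 0.0549 nats

Mutual information has multiple equivalent forms:
- I(X;Y) = H(X) - H(X|Y)
- I(X;Y) = H(Y) - H(Y|X)
- I(X;Y) = H(X) + H(Y) - H(X,Y)

Computing all quantities:
H(X) = 1.0862, H(Y) = 0.6912, H(X,Y) = 1.7225
H(X|Y) = 1.0313, H(Y|X) = 0.6363

Verification:
H(X) - H(X|Y) = 1.0862 - 1.0313 = 0.0549
H(Y) - H(Y|X) = 0.6912 - 0.6363 = 0.0549
H(X) + H(Y) - H(X,Y) = 1.0862 + 0.6912 - 1.7225 = 0.0549

All forms give I(X;Y) = 0.0549 nats. ✓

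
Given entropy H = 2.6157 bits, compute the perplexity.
6.1292

Perplexity is 2^H (or exp(H) for natural log).

H = 2.6157 bits
Perplexity = 2^2.6157 = 6.1292

Interpretation: The model's uncertainty is equivalent to choosing uniformly among 6.1 options.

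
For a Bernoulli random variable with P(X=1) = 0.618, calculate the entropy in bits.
0.9594 bits

The binary entropy function is:
H(p) = -p log(p) - (1-p) log(1-p)

H(0.618) = -0.618 × log_2(0.618) - 0.382 × log_2(0.382)
H(0.618) = 0.9594 bits

Note: Binary entropy is maximized at p=0.5 (H=1 bit) and minimized at p=0 or p=1 (H=0).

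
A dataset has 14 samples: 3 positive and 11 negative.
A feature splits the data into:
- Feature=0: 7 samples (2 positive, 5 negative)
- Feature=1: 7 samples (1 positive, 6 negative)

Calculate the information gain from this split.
0.0222 bits

Information Gain = H(Y) - H(Y|Feature)

Before split:
P(positive) = 3/14 = 0.2143
H(Y) = 0.7496 bits

After split:
Feature=0: H = 0.8631 bits (weight = 7/14)
Feature=1: H = 0.5917 bits (weight = 7/14)
H(Y|Feature) = (7/14)×0.8631 + (7/14)×0.5917 = 0.7274 bits

Information Gain = 0.7496 - 0.7274 = 0.0222 bits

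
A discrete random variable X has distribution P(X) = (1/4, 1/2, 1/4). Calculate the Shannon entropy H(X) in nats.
1.0397 nats

Shannon entropy is H(X) = -Σ p(x) log p(x).

For P = (1/4, 1/2, 1/4):
H = -1/4 × log_e(1/4) -1/2 × log_e(1/2) -1/4 × log_e(1/4)
H = 1.0397 nats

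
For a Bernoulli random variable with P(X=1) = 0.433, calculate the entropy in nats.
0.6841 nats

The binary entropy function is:
H(p) = -p log(p) - (1-p) log(1-p)

H(0.433) = -0.433 × log_e(0.433) - 0.567 × log_e(0.567)
H(0.433) = 0.6841 nats

Note: Binary entropy is maximized at p=0.5 (H=1 bit) and minimized at p=0 or p=1 (H=0).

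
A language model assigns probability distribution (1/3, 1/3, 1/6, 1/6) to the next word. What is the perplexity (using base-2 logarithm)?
3.7798

Perplexity is 2^H (or exp(H) for natural log).

First, H = -Σ p log p = 1.9183 bits
Perplexity = 2^1.9183 = 3.7798

Interpretation: The model's uncertainty is equivalent to choosing uniformly among 3.8 options.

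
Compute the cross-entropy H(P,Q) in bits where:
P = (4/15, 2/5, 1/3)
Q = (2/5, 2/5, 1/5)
1.6553 bits

Cross-entropy: H(P,Q) = -Σ p(x) log q(x)

Alternatively: H(P,Q) = H(P) + D_KL(P||Q)
H(P) = 1.5656 bits
D_KL(P||Q) = 0.0897 bits

H(P,Q) = 1.5656 + 0.0897 = 1.6553 bits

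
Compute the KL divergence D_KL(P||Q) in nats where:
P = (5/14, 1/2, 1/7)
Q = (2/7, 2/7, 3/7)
0.2026 nats

KL divergence: D_KL(P||Q) = Σ p(x) log(p(x)/q(x))

Computing term by term:
  x=0: 5/14 × log_e[(5/14)/(2/7)] = 5/14 × 0.2231 = 0.0797
  x=1: 1/2 × log_e[(1/2)/(2/7)] = 1/2 × 0.5596 = 0.2798
  x=2: 1/7 × log_e[(1/7)/(3/7)] = 1/7 × -1.0986 = -0.1569

D_KL(P||Q) = 0.2026 nats

Note: KL divergence is always non-negative and equals 0 iff P = Q.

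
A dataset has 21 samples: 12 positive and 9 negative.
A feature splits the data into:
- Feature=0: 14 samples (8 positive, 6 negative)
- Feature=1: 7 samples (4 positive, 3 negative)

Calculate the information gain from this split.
0.0000 bits

Information Gain = H(Y) - H(Y|Feature)

Before split:
P(positive) = 12/21 = 0.5714
H(Y) = 0.9852 bits

After split:
Feature=0: H = 0.9852 bits (weight = 14/21)
Feature=1: H = 0.9852 bits (weight = 7/21)
H(Y|Feature) = (14/21)×0.9852 + (7/21)×0.9852 = 0.9852 bits

Information Gain = 0.9852 - 0.9852 = 0.0000 bits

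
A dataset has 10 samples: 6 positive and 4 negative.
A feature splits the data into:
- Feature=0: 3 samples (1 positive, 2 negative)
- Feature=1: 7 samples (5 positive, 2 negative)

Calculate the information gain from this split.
0.0913 bits

Information Gain = H(Y) - H(Y|Feature)

Before split:
P(positive) = 6/10 = 0.6000
H(Y) = 0.9710 bits

After split:
Feature=0: H = 0.9183 bits (weight = 3/10)
Feature=1: H = 0.8631 bits (weight = 7/10)
H(Y|Feature) = (3/10)×0.9183 + (7/10)×0.8631 = 0.8797 bits

Information Gain = 0.9710 - 0.8797 = 0.0913 bits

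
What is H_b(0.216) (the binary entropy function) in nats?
0.5218 nats

The binary entropy function is:
H(p) = -p log(p) - (1-p) log(1-p)

H(0.216) = -0.216 × log_e(0.216) - 0.784 × log_e(0.784)
H(0.216) = 0.5218 nats

Note: Binary entropy is maximized at p=0.5 (H=1 bit) and minimized at p=0 or p=1 (H=0).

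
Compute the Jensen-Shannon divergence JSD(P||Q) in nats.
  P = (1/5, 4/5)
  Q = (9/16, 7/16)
0.0718 nats

Jensen-Shannon divergence is:
JSD(P||Q) = 0.5 × D_KL(P||M) + 0.5 × D_KL(Q||M)
where M = 0.5 × (P + Q) is the mixture distribution.

M = 0.5 × (1/5, 4/5) + 0.5 × (9/16, 7/16) = (0.38125, 0.61875)

D_KL(P||M) = 0.0765 nats
D_KL(Q||M) = 0.0671 nats

JSD(P||Q) = 0.5 × 0.0765 + 0.5 × 0.0671 = 0.0718 nats

Unlike KL divergence, JSD is symmetric and bounded: 0 ≤ JSD ≤ log(2).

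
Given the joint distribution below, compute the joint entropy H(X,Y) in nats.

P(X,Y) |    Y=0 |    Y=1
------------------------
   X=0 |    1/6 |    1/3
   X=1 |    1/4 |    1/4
1.3580 nats

Joint entropy is H(X,Y) = -Σ_{x,y} p(x,y) log p(x,y).

Summing over all non-zero entries:
H(X,Y) = -[1/6·log_e(1/6) + 1/3·log_e(1/3) + 1/4·log_e(1/4) + 1/4·log_e(1/4)]
H(X,Y) = 1.3580 nats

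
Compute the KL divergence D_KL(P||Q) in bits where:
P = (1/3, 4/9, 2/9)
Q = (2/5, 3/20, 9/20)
0.3826 bits

KL divergence: D_KL(P||Q) = Σ p(x) log(p(x)/q(x))

Computing term by term:
  x=0: 1/3 × log_2[(1/3)/(2/5)] = 1/3 × -0.2630 = -0.0877
  x=1: 4/9 × log_2[(4/9)/(3/20)] = 4/9 × 1.5670 = 0.6965
  x=2: 2/9 × log_2[(2/9)/(9/20)] = 2/9 × -1.0179 = -0.2262

D_KL(P||Q) = 0.3826 bits

Note: KL divergence is always non-negative and equals 0 iff P = Q.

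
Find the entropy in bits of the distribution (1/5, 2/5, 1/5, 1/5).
1.9219 bits

Shannon entropy is H(X) = -Σ p(x) log p(x).

For P = (1/5, 2/5, 1/5, 1/5):
H = -1/5 × log_2(1/5) -2/5 × log_2(2/5) -1/5 × log_2(1/5) -1/5 × log_2(1/5)
H = 1.9219 bits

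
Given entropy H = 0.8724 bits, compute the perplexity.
1.8307

Perplexity is 2^H (or exp(H) for natural log).

H = 0.8724 bits
Perplexity = 2^0.8724 = 1.8307

Interpretation: The model's uncertainty is equivalent to choosing uniformly among 1.8 options.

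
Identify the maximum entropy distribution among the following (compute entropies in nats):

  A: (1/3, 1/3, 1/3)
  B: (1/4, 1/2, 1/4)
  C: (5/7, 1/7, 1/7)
A

For a discrete distribution over n outcomes, entropy is maximized by the uniform distribution.

Computing entropies:
H(A) = 1.0986 nats
H(B) = 1.0397 nats
H(C) = 0.7963 nats

The uniform distribution (where all probabilities equal 1/3) achieves the maximum entropy of log_e(3) = 1.0986 nats.

Distribution A has the highest entropy.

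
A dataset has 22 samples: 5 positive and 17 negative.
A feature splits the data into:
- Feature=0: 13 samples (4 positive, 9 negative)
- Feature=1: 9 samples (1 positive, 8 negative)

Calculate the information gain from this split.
0.0411 bits

Information Gain = H(Y) - H(Y|Feature)

Before split:
P(positive) = 5/22 = 0.2273
H(Y) = 0.7732 bits

After split:
Feature=0: H = 0.8905 bits (weight = 13/22)
Feature=1: H = 0.5033 bits (weight = 9/22)
H(Y|Feature) = (13/22)×0.8905 + (9/22)×0.5033 = 0.7321 bits

Information Gain = 0.7732 - 0.7321 = 0.0411 bits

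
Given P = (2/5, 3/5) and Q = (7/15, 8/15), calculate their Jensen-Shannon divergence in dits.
0.0010 dits

Jensen-Shannon divergence is:
JSD(P||Q) = 0.5 × D_KL(P||M) + 0.5 × D_KL(Q||M)
where M = 0.5 × (P + Q) is the mixture distribution.

M = 0.5 × (2/5, 3/5) + 0.5 × (7/15, 8/15) = (13/30, 17/30)

D_KL(P||M) = 0.0010 dits
D_KL(Q||M) = 0.0010 dits

JSD(P||Q) = 0.5 × 0.0010 + 0.5 × 0.0010 = 0.0010 dits

Unlike KL divergence, JSD is symmetric and bounded: 0 ≤ JSD ≤ log(2).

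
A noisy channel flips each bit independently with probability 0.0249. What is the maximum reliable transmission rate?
0.8319 bits

For a binary symmetric channel (BSC) with error probability p:
Capacity C = 1 - H(p) bits per symbol

where H(p) = -p log₂(p) - (1-p) log₂(1-p) is the binary entropy function.

H(0.0249) = 0.1681 bits
C = 1 - 0.1681 = 0.8319 bits per symbol

This means we can reliably transmit up to 0.8319 bits of information per channel use.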